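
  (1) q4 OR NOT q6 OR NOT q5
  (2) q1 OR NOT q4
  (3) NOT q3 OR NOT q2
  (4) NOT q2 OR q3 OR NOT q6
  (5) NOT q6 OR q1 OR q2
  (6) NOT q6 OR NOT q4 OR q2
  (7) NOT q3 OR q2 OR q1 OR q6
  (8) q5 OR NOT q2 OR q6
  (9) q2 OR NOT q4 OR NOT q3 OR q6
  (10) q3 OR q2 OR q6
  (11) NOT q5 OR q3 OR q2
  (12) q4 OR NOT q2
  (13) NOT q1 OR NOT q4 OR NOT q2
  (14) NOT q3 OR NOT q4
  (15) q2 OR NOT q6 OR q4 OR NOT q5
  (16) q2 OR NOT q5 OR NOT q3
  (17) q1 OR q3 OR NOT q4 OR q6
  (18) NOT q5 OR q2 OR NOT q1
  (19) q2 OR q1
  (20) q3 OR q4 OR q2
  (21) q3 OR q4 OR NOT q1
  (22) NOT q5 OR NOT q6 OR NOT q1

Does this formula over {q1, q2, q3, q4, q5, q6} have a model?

Case q1 = true:
Case q3 = true:
Unit clause (NOT q2) forces q2 = false.
Unit clause (NOT q4) forces q4 = false.
Unit clause (NOT q5) forces q5 = false.
All clauses hold; q6 can take either value.
A satisfying assignment: q1=true, q2=false, q3=true, q4=false, q5=false, q6=false.

Satisfiable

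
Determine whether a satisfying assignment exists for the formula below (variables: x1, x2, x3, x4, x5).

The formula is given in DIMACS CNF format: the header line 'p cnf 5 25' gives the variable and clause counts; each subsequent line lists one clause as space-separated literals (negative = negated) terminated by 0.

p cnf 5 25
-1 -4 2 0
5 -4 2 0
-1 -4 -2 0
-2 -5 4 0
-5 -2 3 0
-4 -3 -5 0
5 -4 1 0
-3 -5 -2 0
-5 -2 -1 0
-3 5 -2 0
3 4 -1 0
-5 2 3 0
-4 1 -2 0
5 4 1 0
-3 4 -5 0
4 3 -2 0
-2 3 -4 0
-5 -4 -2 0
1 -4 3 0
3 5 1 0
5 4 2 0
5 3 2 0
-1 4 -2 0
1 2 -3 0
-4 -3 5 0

Case x1 = False:
Case x5 = True:
Case x2 = False:
From the singleton clause (x3), x3 = True.
Now (¬x3) is unsatisfied and unit — conflict.
So x2 must be the other value — set x2 = True.
From the singleton clause (x4), x4 = True.
Now (¬x4) is unsatisfied and unit — conflict.
Both values of x2 lead to a conflict.
So x5 must be the other value — set x5 = False.
From the singleton clause (¬x4), x4 = False.
Now (x4) is unsatisfied and unit — conflict.
Both values of x5 lead to a conflict.
So x1 must be the other value — set x1 = True.
Case x4 = False:
From the singleton clause (x3), x3 = True.
From the singleton clause (¬x5), x5 = False.
From the singleton clause (¬x2), x2 = False.
Now (x2) is unsatisfied and unit — conflict.
So x4 must be the other value — set x4 = True.
From the singleton clause (x2), x2 = True.
Now (¬x2) is unsatisfied and unit — conflict.
Both values of x4 lead to a conflict.
Both values of x1 lead to a conflict.
No assignment satisfies every clause.

No, unsatisfiable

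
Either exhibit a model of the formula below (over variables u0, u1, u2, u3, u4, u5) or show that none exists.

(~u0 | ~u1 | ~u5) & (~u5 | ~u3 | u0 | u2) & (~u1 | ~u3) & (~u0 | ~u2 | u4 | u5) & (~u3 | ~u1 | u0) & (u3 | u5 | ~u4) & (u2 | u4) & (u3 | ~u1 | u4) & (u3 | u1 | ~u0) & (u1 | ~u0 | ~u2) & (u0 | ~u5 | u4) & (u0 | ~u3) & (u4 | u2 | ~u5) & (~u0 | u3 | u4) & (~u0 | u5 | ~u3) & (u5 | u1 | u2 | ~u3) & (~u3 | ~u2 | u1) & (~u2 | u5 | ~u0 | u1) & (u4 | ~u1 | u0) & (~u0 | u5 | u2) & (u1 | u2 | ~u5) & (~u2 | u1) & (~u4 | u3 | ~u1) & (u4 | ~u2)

UNSATISFIABLE

Case u1 = 0:
From the singleton clause (~u2), u2 = 0.
From the singleton clause (u4), u4 = 1.
From the singleton clause (~u5), u5 = 0.
From the singleton clause (u3), u3 = 1.
Now (~u3) is unsatisfied and unit — conflict.
So u1 must be the other value — set u1 = 1.
From the singleton clause (~u3), u3 = 0.
From the singleton clause (u4), u4 = 1.
Now (~u4) is unsatisfied and unit — conflict.
Neither u1 = 1 nor u1 = 0 works.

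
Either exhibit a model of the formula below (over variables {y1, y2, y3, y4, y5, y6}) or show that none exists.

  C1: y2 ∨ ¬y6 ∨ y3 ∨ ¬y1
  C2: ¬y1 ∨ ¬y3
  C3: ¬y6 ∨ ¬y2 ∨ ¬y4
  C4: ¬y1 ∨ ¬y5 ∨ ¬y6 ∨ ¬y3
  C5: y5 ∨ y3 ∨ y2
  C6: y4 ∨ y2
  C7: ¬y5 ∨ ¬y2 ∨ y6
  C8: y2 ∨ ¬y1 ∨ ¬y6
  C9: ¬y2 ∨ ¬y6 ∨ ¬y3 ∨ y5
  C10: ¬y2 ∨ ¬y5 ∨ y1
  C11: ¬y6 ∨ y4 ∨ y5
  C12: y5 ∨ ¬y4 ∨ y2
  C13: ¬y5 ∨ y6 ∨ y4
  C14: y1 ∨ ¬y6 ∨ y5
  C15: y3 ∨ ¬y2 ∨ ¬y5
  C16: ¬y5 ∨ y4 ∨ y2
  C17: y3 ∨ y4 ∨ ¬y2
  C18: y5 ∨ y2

Branch on y1: set y1 = False.
Branch on y4: set y4 = True.
Branch on y6: set y6 = False.
Branch on y5: set y5 = False.
From the singleton clause (y2), y2 = True.
Every clause is now satisfied; y3 is unconstrained.

y1: False,  y2: True,  y3: False,  y4: True,  y5: False,  y6: False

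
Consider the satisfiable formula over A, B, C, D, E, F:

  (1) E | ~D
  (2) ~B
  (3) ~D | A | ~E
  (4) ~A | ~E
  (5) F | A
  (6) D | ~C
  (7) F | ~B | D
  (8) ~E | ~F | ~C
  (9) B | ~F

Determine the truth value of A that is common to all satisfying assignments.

True

Suppose A = 0.
The clause (~B) is unit, so B = 0.
The clause (F) is unit, so F = 1.
That conflicts with the unit clause (~F).
So every satisfying assignment has A = True.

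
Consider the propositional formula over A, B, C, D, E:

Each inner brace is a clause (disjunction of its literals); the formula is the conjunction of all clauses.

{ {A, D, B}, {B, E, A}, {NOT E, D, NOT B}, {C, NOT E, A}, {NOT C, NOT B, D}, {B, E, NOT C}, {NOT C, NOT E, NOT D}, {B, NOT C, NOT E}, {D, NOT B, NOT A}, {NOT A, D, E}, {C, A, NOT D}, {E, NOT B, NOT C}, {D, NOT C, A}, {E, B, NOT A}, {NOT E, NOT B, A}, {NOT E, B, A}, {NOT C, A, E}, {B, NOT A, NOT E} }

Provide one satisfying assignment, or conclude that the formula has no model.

A=true; B=true; C=false; D=true; E=true

Try A = true.
Try D = true.
Try C = false.
Try E = true.
From the singleton clause (B), B = true.
Every clause now holds.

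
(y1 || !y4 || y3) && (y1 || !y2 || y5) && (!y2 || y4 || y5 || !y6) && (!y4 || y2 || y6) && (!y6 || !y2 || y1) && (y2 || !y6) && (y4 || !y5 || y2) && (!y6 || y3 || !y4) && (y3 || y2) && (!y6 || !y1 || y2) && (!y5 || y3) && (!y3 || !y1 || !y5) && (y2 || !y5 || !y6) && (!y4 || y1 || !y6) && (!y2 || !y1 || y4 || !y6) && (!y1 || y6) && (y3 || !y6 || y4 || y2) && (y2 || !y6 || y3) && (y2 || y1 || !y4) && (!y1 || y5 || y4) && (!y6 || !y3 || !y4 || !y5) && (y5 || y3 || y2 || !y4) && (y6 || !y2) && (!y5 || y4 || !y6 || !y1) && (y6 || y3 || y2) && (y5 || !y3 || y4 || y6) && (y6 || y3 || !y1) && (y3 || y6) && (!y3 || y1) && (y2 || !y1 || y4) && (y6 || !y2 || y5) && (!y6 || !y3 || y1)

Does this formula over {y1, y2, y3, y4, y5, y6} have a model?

Branch on y2: set y2 = true.
(y6) alone gives y6 = true.
(y1) alone gives y1 = true.
(y4) alone gives y4 = true.
(y3) alone gives y3 = true.
(!y5) alone gives y5 = false.
All clauses are satisfied.
A satisfying assignment: y1=true, y2=true, y3=true, y4=true, y5=false, y6=true.

Yes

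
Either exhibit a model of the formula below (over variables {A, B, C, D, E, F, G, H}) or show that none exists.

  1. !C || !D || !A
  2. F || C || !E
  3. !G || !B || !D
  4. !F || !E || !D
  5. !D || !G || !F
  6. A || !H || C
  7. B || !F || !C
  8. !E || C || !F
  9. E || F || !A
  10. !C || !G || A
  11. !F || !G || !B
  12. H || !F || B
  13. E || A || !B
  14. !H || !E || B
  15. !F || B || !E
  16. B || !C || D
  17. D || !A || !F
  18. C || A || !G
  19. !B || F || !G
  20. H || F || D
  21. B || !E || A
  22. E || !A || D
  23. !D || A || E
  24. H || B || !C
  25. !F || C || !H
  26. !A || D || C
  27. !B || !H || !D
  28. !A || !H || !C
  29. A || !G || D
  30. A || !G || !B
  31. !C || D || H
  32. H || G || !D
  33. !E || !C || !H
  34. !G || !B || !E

UNSATISFIABLE

Suppose C = false.
Suppose F = true.
From the singleton clause (!E), E = false.
From the singleton clause (!H), H = false.
From the singleton clause (B), B = true.
From the singleton clause (!G), G = false.
From the singleton clause (A), A = true.
From the singleton clause (D), D = true.
Now (!D) is unsatisfied and unit — conflict.
That branch fails; take F = false instead.
From the singleton clause (!E), E = false.
From the singleton clause (!A), A = false.
From the singleton clause (!H), H = false.
From the singleton clause (!B), B = false.
From the singleton clause (!G), G = false.
From the singleton clause (D), D = true.
Now (!D) is unsatisfied and unit — conflict.
Either choice for F ends in contradiction.
That branch fails; take C = true instead.
Suppose D = false.
From the singleton clause (B), B = true.
From the singleton clause (H), H = true.
From the singleton clause (!A), A = false.
From the singleton clause (!G), G = false.
From the singleton clause (E), E = true.
Now (!E) is unsatisfied and unit — conflict.
That branch fails; take D = true instead.
From the singleton clause (!A), A = false.
From the singleton clause (!G), G = false.
From the singleton clause (E), E = true.
From the singleton clause (!F), F = false.
From the singleton clause (B), B = true.
From the singleton clause (!H), H = false.
Now (H) is unsatisfied and unit — conflict.
Either choice for D ends in contradiction.
Either choice for C ends in contradiction.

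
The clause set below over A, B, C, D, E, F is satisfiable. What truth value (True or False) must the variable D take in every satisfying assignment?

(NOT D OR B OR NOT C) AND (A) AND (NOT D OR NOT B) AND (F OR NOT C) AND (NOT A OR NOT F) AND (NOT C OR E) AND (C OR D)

Suppose D = false.
Unit clause (A) forces A = true.
Unit clause (NOT F) forces F = false.
Unit clause (NOT C) forces C = false.
But (C) is also a unit clause — contradiction.
So every satisfying assignment has D = True.

True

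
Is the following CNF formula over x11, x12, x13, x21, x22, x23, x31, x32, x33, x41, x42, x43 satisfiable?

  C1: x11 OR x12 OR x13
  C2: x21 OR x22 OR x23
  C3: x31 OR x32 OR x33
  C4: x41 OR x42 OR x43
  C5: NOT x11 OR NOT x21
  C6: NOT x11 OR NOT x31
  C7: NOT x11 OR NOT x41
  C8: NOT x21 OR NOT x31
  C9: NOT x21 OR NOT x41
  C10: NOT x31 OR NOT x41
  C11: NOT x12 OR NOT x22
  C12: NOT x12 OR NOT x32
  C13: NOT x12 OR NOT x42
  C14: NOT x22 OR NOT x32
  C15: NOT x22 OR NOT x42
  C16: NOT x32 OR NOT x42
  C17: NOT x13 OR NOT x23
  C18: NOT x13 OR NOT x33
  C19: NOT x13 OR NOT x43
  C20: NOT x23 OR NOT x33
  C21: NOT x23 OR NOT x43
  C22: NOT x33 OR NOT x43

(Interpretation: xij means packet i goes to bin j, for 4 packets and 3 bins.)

No, unsatisfiable

Branch on x11: set x11 = false.
Branch on x12: set x12 = true.
(NOT x22) alone gives x22 = false.
(NOT x32) alone gives x32 = false.
(NOT x42) alone gives x42 = false.
Branch on x21: set x21 = true.
(NOT x31) alone gives x31 = false.
(x33) alone gives x33 = true.
(NOT x41) alone gives x41 = false.
(x43) alone gives x43 = true.
But (NOT x43) is also a unit clause — contradiction.
That branch fails; take x21 = false instead.
(x23) alone gives x23 = true.
(NOT x13) alone gives x13 = false.
(NOT x33) alone gives x33 = false.
(x31) alone gives x31 = true.
(NOT x41) alone gives x41 = false.
(x43) alone gives x43 = true.
But (NOT x43) is also a unit clause — contradiction.
Both values of x21 lead to a conflict.
That branch fails; take x12 = false instead.
(x13) alone gives x13 = true.
(NOT x23) alone gives x23 = false.
(NOT x33) alone gives x33 = false.
(NOT x43) alone gives x43 = false.
Branch on x21: set x21 = true.
(NOT x31) alone gives x31 = false.
(x32) alone gives x32 = true.
(NOT x41) alone gives x41 = false.
(x42) alone gives x42 = true.
But (NOT x42) is also a unit clause — contradiction.
That branch fails; take x21 = false instead.
(x22) alone gives x22 = true.
(NOT x32) alone gives x32 = false.
(x31) alone gives x31 = true.
(NOT x41) alone gives x41 = false.
(x42) alone gives x42 = true.
But (NOT x42) is also a unit clause — contradiction.
Both values of x21 lead to a conflict.
Both values of x12 lead to a conflict.
That branch fails; take x11 = true instead.
(NOT x21) alone gives x21 = false.
(NOT x31) alone gives x31 = false.
(NOT x41) alone gives x41 = false.
Branch on x22: set x22 = true.
(NOT x12) alone gives x12 = false.
(NOT x32) alone gives x32 = false.
(x33) alone gives x33 = true.
(NOT x42) alone gives x42 = false.
(x43) alone gives x43 = true.
But (NOT x43) is also a unit clause — contradiction.
That branch fails; take x22 = false instead.
(x23) alone gives x23 = true.
(NOT x13) alone gives x13 = false.
(NOT x33) alone gives x33 = false.
(x32) alone gives x32 = true.
(NOT x12) alone gives x12 = false.
(NOT x42) alone gives x42 = false.
(x43) alone gives x43 = true.
But (NOT x43) is also a unit clause — contradiction.
Both values of x22 lead to a conflict.
Both values of x11 lead to a conflict.
No assignment satisfies every clause.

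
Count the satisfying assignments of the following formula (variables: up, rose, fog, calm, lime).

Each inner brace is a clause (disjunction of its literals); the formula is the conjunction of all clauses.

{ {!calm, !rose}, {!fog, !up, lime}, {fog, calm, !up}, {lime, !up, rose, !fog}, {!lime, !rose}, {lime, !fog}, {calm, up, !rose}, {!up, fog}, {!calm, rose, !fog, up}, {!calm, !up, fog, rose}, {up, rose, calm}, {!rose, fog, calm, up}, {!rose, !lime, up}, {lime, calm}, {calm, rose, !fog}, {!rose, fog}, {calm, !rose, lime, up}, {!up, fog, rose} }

There are 2^5 = 32 truth assignments over (up, rose, fog, calm, lime).
Split on fog. With fog = true, the clauses containing fog are satisfied and !fog drops from the rest; 1 of the 2^4 = 16 assignments to the other variables satisfy what remains.
With fog = false, by the same count on the reduced clause set, 2 assignments work.
(One model: up=F, rose=F, fog=F, calm=T, lime=F.)
Total: 1 + 2 = 3.

3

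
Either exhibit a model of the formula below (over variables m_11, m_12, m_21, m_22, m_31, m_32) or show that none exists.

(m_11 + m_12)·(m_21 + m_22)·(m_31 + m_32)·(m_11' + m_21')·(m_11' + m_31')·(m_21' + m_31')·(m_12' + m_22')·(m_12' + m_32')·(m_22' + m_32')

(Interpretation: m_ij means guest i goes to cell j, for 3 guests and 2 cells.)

Suppose m_11 = 1.
The clause (m_21') is unit, so m_21 = 0.
The clause (m_22) is unit, so m_22 = 1.
The clause (m_31') is unit, so m_31 = 0.
The clause (m_32) is unit, so m_32 = 1.
But (m_32') is also a unit clause — contradiction.
Backtrack on m_11: now try m_11 = 0.
The clause (m_12) is unit, so m_12 = 1.
The clause (m_22') is unit, so m_22 = 0.
The clause (m_21) is unit, so m_21 = 1.
The clause (m_31') is unit, so m_31 = 0.
The clause (m_32) is unit, so m_32 = 1.
But (m_32') is also a unit clause — contradiction.
Either choice for m_11 ends in contradiction.

UNSATISFIABLE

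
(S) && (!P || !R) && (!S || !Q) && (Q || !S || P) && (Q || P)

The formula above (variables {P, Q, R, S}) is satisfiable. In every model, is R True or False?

False

Suppose R = true.
The clause (S) is unit, so S = true.
The clause (!P) is unit, so P = false.
The clause (!Q) is unit, so Q = false.
Now (Q) is unsatisfied and unit — conflict.
So every satisfying assignment has R = False.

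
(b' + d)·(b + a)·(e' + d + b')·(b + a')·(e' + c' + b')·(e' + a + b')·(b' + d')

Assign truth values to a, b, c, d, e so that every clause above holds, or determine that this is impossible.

UNSATISFIABLE

Case b = 0:
From the singleton clause (a), a = 1.
That conflicts with the unit clause (a').
Backtrack on b: now try b = 1.
From the singleton clause (d), d = 1.
That conflicts with the unit clause (d').
Either choice for b ends in contradiction.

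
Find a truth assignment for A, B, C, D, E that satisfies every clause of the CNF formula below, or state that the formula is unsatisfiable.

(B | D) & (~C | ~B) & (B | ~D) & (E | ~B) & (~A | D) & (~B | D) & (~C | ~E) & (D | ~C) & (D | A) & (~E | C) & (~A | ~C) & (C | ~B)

UNSATISFIABLE

Case B = 1:
From the singleton clause (~C), C = 0.
That conflicts with the unit clause (C).
So B must be the other value — set B = 0.
From the singleton clause (D), D = 1.
That conflicts with the unit clause (~D).
Neither B = 1 nor B = 0 works.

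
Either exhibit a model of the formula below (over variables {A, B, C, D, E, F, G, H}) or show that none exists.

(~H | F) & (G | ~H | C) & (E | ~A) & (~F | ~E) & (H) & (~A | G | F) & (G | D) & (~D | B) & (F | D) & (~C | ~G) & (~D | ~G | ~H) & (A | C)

The clause (H) is unit, so H = 1.
The clause (F) is unit, so F = 1.
The clause (~E) is unit, so E = 0.
The clause (~A) is unit, so A = 0.
The clause (C) is unit, so C = 1.
The clause (~G) is unit, so G = 0.
The clause (D) is unit, so D = 1.
The clause (B) is unit, so B = 1.
This assignment satisfies each clause.

A ↦ 0, B ↦ 1, C ↦ 1, D ↦ 1, E ↦ 0, F ↦ 1, G ↦ 0, H ↦ 1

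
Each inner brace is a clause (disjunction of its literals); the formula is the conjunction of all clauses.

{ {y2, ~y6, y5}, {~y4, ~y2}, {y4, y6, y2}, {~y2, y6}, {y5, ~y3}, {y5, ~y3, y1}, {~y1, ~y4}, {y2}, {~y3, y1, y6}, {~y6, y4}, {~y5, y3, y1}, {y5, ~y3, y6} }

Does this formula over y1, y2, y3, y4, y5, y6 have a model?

Unit clause (y2) forces y2 = 1.
Unit clause (~y4) forces y4 = 0.
Unit clause (y6) forces y6 = 1.
Now (~y6) is unsatisfied and unit — conflict.
No assignment satisfies every clause.

No, unsatisfiable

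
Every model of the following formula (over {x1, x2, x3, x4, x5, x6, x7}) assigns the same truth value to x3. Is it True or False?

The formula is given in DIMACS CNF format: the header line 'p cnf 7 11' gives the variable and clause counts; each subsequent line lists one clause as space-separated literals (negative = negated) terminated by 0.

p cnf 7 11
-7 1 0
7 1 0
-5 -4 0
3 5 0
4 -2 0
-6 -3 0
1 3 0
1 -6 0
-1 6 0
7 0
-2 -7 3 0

False

Suppose x3 = True.
Unit clause (¬x6) forces x6 = False.
Unit clause (¬x1) forces x1 = False.
Unit clause (¬x7) forces x7 = False.
Now (x7) is unsatisfied and unit — conflict.
So every satisfying assignment has x3 = False.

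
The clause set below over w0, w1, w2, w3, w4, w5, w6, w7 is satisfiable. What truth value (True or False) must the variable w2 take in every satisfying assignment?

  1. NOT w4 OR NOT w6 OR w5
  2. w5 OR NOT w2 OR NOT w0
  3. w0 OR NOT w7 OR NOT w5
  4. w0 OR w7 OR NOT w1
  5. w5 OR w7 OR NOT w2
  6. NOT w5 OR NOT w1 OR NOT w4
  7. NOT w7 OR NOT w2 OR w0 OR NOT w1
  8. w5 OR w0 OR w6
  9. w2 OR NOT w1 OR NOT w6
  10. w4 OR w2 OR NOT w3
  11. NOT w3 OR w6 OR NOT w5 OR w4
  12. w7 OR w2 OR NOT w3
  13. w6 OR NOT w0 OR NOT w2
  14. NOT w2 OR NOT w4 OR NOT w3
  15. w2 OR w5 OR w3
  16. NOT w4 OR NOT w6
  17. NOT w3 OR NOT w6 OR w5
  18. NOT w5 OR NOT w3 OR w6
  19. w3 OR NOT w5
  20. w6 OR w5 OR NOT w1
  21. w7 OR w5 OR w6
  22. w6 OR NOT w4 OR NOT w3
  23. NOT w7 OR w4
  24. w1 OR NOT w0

True

Suppose w2 = false.
Suppose w1 = false.
(NOT w0) alone gives w0 = false.
Suppose w7 = false.
(NOT w3) alone gives w3 = false.
(w5) alone gives w5 = true.
But (NOT w5) is also a unit clause — contradiction.
Backtrack on w7: now try w7 = true.
(NOT w5) alone gives w5 = false.
(w6) alone gives w6 = true.
(NOT w4) alone gives w4 = false.
But (w4) is also a unit clause — contradiction.
Both values of w7 lead to a conflict.
Backtrack on w1: now try w1 = true.
(NOT w6) alone gives w6 = false.
(w5) alone gives w5 = true.
(NOT w4) alone gives w4 = false.
(NOT w3) alone gives w3 = false.
But (w3) is also a unit clause — contradiction.
Both values of w1 lead to a conflict.
So every satisfying assignment has w2 = True.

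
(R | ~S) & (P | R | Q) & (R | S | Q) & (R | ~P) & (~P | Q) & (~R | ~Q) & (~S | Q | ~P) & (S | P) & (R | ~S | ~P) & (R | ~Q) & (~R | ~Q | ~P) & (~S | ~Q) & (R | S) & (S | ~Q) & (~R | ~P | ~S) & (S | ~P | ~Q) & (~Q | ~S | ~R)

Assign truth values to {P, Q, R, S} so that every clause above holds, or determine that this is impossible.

Case R = 1:
The clause (~Q) is unit, so Q = 0.
The clause (~P) is unit, so P = 0.
The clause (S) is unit, so S = 1.
This assignment satisfies each clause.

P ↦ 0,  Q ↦ 0,  R ↦ 1,  S ↦ 1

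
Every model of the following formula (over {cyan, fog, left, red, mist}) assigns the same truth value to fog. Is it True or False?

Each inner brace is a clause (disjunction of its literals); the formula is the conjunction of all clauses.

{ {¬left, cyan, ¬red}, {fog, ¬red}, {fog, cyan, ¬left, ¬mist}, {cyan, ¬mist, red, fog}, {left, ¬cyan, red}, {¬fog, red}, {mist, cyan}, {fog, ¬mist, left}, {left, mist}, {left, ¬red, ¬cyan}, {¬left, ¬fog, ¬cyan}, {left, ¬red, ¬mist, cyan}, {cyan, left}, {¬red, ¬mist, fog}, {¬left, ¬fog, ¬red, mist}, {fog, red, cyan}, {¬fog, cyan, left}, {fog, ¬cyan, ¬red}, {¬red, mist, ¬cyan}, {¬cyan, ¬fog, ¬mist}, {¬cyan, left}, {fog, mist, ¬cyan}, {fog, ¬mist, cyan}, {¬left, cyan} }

Suppose fog = True.
(red) alone gives red = True.
Try left = False.
(mist) alone gives mist = True.
(¬cyan) alone gives cyan = False.
Now (cyan) is unsatisfied and unit — conflict.
Undo left and try left = True.
(cyan) alone gives cyan = True.
Now (¬cyan) is unsatisfied and unit — conflict.
Either choice for left ends in contradiction.
So every satisfying assignment has fog = False.

False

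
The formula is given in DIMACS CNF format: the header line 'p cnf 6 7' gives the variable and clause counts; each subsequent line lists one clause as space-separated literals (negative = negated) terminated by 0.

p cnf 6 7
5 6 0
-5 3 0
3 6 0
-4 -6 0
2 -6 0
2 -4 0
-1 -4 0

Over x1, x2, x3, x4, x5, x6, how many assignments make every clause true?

There are 2^6 = 64 truth assignments over (x1, x2, x3, x4, x5, x6).
Split on x2. With x2 = True, the clauses containing x2 are satisfied and ¬x2 drops from the rest; 9 of the 2^5 = 32 assignments to the other variables satisfy what remains.
With x2 = False, by the same count on the reduced clause set, 2 assignments work.
(One model: x1=F, x2=F, x3=T, x4=F, x5=T, x6=F.)
Total: 9 + 2 = 11.

11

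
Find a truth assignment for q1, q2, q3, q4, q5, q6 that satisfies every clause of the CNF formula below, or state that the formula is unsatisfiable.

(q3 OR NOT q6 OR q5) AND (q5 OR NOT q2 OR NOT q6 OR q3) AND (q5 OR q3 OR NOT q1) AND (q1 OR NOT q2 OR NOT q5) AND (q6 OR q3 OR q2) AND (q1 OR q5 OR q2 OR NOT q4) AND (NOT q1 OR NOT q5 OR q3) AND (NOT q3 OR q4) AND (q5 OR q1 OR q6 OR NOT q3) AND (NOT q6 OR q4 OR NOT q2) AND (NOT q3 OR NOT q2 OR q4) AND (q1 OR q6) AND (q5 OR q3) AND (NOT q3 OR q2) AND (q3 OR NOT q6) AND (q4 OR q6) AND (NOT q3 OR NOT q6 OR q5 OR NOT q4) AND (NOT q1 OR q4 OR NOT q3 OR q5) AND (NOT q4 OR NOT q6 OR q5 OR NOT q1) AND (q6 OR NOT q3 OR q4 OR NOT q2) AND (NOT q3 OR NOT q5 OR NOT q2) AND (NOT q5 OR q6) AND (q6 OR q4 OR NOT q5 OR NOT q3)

q1 ↦ true,  q2 ↦ true,  q3 ↦ true,  q4 ↦ true,  q5 ↦ false,  q6 ↦ false

Try q3 = true.
Unit clause (q4) forces q4 = true.
Unit clause (q2) forces q2 = true.
Unit clause (NOT q5) forces q5 = false.
Unit clause (NOT q6) forces q6 = false.
Unit clause (q1) forces q1 = true.
Every clause now holds.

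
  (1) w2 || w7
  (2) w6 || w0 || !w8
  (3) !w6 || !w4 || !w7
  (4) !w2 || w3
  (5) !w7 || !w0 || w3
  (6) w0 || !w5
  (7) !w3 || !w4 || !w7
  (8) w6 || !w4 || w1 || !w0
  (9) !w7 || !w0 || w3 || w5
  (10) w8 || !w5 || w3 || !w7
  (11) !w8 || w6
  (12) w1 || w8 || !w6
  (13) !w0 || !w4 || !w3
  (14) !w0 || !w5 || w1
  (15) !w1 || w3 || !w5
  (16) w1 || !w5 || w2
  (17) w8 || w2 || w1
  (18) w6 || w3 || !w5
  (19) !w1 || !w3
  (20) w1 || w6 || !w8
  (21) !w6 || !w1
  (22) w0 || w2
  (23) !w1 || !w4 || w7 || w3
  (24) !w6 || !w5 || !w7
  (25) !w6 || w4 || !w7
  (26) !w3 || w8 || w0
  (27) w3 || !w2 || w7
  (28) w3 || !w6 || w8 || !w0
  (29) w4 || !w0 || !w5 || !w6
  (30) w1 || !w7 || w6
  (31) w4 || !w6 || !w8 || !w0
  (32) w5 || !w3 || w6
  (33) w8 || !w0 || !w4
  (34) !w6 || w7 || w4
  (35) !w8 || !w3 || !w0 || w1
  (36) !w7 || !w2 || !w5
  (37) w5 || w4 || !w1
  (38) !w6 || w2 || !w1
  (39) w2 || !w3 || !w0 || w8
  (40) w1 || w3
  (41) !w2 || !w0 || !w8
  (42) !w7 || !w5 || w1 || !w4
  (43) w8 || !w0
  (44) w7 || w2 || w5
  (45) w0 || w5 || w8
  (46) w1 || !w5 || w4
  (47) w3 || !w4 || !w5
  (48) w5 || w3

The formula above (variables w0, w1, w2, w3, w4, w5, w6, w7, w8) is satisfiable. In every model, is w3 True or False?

True

Suppose w3 = false.
The clause (!w2) is unit, so w2 = false.
The clause (w7) is unit, so w7 = true.
The clause (!w0) is unit, so w0 = false.
That conflicts with the unit clause (w0).
So every satisfying assignment has w3 = True.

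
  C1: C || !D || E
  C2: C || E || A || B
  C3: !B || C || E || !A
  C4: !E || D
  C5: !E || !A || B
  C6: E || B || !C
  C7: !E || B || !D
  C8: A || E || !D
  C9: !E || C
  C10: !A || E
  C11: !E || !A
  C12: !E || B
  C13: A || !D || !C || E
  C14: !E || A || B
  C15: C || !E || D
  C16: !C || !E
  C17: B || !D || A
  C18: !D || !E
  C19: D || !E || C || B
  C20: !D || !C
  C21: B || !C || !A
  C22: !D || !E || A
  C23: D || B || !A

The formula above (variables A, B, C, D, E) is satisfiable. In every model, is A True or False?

False

Suppose A = true.
The clause (E) is unit, so E = true.
That conflicts with the unit clause (!E).
So every satisfying assignment has A = False.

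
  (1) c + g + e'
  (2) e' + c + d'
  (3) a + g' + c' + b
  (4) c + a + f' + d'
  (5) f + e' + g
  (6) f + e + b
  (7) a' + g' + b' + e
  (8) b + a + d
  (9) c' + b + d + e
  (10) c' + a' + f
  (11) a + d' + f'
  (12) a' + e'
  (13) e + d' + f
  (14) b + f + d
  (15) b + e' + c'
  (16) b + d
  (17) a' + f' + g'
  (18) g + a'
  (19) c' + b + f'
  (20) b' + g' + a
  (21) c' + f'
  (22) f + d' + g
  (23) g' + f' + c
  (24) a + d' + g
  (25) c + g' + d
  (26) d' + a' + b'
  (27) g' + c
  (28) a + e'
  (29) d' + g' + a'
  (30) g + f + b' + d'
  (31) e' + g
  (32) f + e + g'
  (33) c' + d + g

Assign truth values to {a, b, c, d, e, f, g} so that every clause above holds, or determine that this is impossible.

Branch on a: set a = 0.
From the singleton clause (e'), e = 0.
Branch on f: set f = 0.
From the singleton clause (b), b = 1.
From the singleton clause (d'), d = 0.
From the singleton clause (g'), g = 0.
From the singleton clause (c'), c = 0.
Every clause now holds.

a: 0, b: 1, c: 0, d: 0, e: 0, f: 0, g: 0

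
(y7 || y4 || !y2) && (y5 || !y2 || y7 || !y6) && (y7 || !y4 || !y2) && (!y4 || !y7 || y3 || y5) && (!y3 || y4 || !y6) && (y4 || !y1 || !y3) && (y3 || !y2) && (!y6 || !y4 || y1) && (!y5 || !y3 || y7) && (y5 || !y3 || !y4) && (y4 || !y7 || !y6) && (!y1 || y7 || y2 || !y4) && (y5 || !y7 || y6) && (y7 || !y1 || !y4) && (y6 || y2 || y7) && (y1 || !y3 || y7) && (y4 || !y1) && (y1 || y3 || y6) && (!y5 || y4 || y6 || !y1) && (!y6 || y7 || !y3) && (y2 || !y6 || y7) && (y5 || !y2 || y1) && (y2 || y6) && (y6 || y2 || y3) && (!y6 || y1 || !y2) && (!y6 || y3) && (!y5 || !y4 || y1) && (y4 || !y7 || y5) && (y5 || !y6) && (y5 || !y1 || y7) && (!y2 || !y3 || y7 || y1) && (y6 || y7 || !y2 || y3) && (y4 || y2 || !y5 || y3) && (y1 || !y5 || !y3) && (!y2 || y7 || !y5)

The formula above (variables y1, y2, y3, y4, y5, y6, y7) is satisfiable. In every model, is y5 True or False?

Suppose y5 = false.
From the singleton clause (!y6), y6 = false.
From the singleton clause (!y7), y7 = false.
From the singleton clause (y2), y2 = true.
From the singleton clause (y4), y4 = true.
Now (!y4) is unsatisfied and unit — conflict.
So every satisfying assignment has y5 = True.

True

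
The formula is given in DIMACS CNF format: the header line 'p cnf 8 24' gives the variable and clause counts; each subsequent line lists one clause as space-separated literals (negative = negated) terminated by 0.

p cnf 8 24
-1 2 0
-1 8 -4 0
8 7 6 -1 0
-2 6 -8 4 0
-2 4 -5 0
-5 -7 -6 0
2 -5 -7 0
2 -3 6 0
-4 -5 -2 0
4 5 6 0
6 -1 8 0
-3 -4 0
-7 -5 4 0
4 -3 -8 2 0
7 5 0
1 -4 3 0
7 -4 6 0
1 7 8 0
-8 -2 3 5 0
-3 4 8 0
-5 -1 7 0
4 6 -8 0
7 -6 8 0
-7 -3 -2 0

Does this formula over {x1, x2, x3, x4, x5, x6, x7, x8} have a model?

Yes

Suppose x1 = False.
Suppose x3 = False.
(¬x4) alone gives x4 = False.
Suppose x2 = True.
(¬x5) alone gives x5 = False.
(x6) alone gives x6 = True.
(x7) alone gives x7 = True.
(¬x8) alone gives x8 = False.
All clauses are satisfied.
A satisfying assignment: x1: False; x2: True; x3: False; x4: False; x5: False; x6: True; x7: True; x8: False.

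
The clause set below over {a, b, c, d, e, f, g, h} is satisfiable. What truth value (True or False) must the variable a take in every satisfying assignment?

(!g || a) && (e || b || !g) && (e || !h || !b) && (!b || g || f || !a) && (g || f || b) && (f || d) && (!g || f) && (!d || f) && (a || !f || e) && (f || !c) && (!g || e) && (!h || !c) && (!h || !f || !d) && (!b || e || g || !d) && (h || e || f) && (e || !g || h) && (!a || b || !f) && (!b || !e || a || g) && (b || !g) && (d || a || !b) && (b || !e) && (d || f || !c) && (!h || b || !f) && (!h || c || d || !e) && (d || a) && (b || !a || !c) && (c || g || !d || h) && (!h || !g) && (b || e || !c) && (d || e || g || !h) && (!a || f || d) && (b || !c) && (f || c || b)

Suppose a = false.
The clause (!g) is unit, so g = false.
The clause (d) is unit, so d = true.
The clause (f) is unit, so f = true.
The clause (e) is unit, so e = true.
The clause (!h) is unit, so h = false.
The clause (!b) is unit, so b = false.
That conflicts with the unit clause (b).
So every satisfying assignment has a = True.

True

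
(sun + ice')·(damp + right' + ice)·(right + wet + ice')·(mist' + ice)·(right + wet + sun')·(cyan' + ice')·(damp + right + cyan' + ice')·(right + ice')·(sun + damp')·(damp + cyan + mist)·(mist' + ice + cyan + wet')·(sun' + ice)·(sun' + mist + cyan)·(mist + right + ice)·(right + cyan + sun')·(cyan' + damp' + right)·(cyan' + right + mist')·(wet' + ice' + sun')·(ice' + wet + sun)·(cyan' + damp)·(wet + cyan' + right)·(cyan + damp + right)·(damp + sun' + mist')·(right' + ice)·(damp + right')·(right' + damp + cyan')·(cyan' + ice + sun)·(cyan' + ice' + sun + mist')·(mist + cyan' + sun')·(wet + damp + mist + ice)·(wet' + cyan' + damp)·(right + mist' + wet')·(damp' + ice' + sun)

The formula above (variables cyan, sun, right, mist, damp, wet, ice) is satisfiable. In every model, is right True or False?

Suppose right = 0.
The clause (ice') is unit, so ice = 0.
The clause (mist') is unit, so mist = 0.
Now (mist) is unsatisfied and unit — conflict.
So every satisfying assignment has right = True.

True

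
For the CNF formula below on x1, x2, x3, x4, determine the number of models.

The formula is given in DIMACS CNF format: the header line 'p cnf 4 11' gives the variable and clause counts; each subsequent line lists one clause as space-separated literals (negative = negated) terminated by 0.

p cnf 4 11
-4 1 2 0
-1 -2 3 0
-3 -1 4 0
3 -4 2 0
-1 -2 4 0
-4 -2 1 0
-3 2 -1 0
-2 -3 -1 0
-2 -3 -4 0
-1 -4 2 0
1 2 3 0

There are 2^4 = 16 truth assignments over (x1, x2, x3, x4).
Split on x4. With x4 = True, the clauses containing x4 are satisfied and ¬x4 drops from the rest; 0 of the 2^3 = 8 assignments to the other variables satisfy what remains.
With x4 = False, by the same count on the reduced clause set, 4 assignments work.
(One model: x1=F, x2=F, x3=T, x4=F.)
Total: 0 + 4 = 4.

4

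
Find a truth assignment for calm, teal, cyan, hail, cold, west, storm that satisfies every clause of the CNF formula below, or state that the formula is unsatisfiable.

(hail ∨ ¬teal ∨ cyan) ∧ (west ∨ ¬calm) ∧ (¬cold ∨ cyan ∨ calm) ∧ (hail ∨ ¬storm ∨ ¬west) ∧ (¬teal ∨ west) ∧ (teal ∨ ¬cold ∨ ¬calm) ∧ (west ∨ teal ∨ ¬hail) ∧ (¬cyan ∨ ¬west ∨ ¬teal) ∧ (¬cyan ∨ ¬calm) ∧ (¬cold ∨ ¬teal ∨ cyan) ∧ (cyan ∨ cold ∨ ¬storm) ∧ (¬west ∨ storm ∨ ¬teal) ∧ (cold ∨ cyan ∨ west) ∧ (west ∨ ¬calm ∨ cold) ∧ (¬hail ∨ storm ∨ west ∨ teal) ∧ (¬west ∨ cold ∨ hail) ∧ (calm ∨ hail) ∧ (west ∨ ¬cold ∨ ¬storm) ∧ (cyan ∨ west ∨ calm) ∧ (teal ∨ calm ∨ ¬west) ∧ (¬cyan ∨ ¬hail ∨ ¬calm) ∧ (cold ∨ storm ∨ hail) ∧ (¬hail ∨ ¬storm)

calm: True; teal: False; cyan: False; hail: True; cold: False; west: True; storm: False

Branch on west: set west = True.
Branch on hail: set hail = True.
(¬storm) alone gives storm = False.
(¬teal) alone gives teal = False.
(calm) alone gives calm = True.
(¬cold) alone gives cold = False.
(¬cyan) alone gives cyan = False.
Every clause now holds.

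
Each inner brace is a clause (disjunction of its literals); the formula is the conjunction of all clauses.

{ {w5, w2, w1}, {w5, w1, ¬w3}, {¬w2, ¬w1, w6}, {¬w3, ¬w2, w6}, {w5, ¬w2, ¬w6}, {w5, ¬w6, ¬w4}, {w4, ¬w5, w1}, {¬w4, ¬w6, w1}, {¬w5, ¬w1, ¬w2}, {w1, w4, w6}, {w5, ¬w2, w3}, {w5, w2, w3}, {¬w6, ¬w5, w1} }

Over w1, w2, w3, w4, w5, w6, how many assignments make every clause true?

There are 2^6 = 64 truth assignments over (w1, w2, w3, w4, w5, w6).
Split on w2. With w2 = True, the clauses containing w2 are satisfied and ¬w2 drops from the rest; 1 of the 2^5 = 32 assignments to the other variables satisfy what remains.
With w2 = False, by the same count on the reduced clause set, 13 assignments work.
(One model: w1=F, w2=F, w3=F, w4=T, w5=T, w6=F.)
Total: 1 + 13 = 14.

14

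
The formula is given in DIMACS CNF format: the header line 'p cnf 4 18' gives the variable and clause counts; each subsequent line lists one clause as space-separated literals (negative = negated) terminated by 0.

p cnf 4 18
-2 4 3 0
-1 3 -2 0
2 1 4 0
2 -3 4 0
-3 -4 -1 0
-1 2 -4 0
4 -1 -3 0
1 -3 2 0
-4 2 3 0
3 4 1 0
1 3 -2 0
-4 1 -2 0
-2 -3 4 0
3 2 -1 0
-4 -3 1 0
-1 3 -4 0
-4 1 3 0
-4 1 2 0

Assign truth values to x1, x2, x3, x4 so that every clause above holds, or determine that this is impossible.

UNSATISFIABLE

Branch on x2: set x2 = False.
Branch on x1: set x1 = True.
Unit clause (¬x4) forces x4 = False.
Unit clause (¬x3) forces x3 = False.
That conflicts with the unit clause (x3).
Undo x1 and try x1 = False.
Unit clause (x4) forces x4 = True.
That conflicts with the unit clause (¬x4).
Neither x1 = True nor x1 = False works.
Undo x2 and try x2 = True.
Branch on x4: set x4 = True.
Unit clause (x1) forces x1 = True.
Unit clause (x3) forces x3 = True.
That conflicts with the unit clause (¬x3).
Undo x4 and try x4 = False.
Unit clause (x3) forces x3 = True.
That conflicts with the unit clause (¬x3).
Neither x4 = True nor x4 = False works.
Neither x2 = True nor x2 = False works.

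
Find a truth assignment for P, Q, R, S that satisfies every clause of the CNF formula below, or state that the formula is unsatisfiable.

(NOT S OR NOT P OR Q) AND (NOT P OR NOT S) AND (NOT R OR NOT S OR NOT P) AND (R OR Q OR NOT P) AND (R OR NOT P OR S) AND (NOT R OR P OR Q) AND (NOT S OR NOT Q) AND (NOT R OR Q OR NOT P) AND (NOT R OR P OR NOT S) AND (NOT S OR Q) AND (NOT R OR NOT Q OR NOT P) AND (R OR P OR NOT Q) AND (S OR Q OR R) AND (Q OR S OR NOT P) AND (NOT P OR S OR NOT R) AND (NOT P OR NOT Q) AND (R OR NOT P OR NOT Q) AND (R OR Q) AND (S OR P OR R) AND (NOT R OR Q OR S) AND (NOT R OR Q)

P: false, Q: true, R: true, S: false

Case P = false:
Case R = true:
Unit clause (Q) forces Q = true.
Unit clause (NOT S) forces S = false.
Every clause now holds.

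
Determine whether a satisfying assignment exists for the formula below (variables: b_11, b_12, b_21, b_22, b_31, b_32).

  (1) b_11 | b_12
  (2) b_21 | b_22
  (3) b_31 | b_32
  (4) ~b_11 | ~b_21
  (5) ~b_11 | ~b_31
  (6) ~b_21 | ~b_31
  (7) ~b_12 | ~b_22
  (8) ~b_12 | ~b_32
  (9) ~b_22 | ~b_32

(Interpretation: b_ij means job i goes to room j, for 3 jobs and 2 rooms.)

Unsatisfiable

Suppose b_11 = 1.
(~b_21) alone gives b_21 = 0.
(b_22) alone gives b_22 = 1.
(~b_31) alone gives b_31 = 0.
(b_32) alone gives b_32 = 1.
That conflicts with the unit clause (~b_32).
Undo b_11 and try b_11 = 0.
(b_12) alone gives b_12 = 1.
(~b_22) alone gives b_22 = 0.
(b_21) alone gives b_21 = 1.
(~b_31) alone gives b_31 = 0.
(b_32) alone gives b_32 = 1.
That conflicts with the unit clause (~b_32).
Either choice for b_11 ends in contradiction.
No assignment satisfies every clause.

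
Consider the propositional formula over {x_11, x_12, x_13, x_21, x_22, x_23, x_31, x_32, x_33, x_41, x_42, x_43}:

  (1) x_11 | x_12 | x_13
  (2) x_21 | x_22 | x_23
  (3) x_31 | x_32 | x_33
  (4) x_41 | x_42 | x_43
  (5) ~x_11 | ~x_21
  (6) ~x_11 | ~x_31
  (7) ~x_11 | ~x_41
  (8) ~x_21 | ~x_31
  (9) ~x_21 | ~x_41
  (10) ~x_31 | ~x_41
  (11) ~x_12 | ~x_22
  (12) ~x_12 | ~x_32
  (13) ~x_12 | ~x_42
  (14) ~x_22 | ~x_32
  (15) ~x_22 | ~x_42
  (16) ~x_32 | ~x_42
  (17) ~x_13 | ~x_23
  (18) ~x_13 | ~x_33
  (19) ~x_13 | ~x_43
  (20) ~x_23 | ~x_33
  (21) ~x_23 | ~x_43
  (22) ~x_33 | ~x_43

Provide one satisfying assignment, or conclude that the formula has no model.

Branch on x_11: set x_11 = 0.
Branch on x_12: set x_12 = 1.
(~x_22) alone gives x_22 = 0.
(~x_32) alone gives x_32 = 0.
(~x_42) alone gives x_42 = 0.
Branch on x_21: set x_21 = 1.
(~x_31) alone gives x_31 = 0.
(x_33) alone gives x_33 = 1.
(~x_41) alone gives x_41 = 0.
(x_43) alone gives x_43 = 1.
But (~x_43) is also a unit clause — contradiction.
Backtrack on x_21: now try x_21 = 0.
(x_23) alone gives x_23 = 1.
(~x_13) alone gives x_13 = 0.
(~x_33) alone gives x_33 = 0.
(x_31) alone gives x_31 = 1.
(~x_41) alone gives x_41 = 0.
(x_43) alone gives x_43 = 1.
But (~x_43) is also a unit clause — contradiction.
Either choice for x_21 ends in contradiction.
Backtrack on x_12: now try x_12 = 0.
(x_13) alone gives x_13 = 1.
(~x_23) alone gives x_23 = 0.
(~x_33) alone gives x_33 = 0.
(~x_43) alone gives x_43 = 0.
Branch on x_21: set x_21 = 1.
(~x_31) alone gives x_31 = 0.
(x_32) alone gives x_32 = 1.
(~x_41) alone gives x_41 = 0.
(x_42) alone gives x_42 = 1.
But (~x_42) is also a unit clause — contradiction.
Backtrack on x_21: now try x_21 = 0.
(x_22) alone gives x_22 = 1.
(~x_32) alone gives x_32 = 0.
(x_31) alone gives x_31 = 1.
(~x_41) alone gives x_41 = 0.
(x_42) alone gives x_42 = 1.
But (~x_42) is also a unit clause — contradiction.
Either choice for x_21 ends in contradiction.
Either choice for x_12 ends in contradiction.
Backtrack on x_11: now try x_11 = 1.
(~x_21) alone gives x_21 = 0.
(~x_31) alone gives x_31 = 0.
(~x_41) alone gives x_41 = 0.
Branch on x_22: set x_22 = 1.
(~x_12) alone gives x_12 = 0.
(~x_32) alone gives x_32 = 0.
(x_33) alone gives x_33 = 1.
(~x_42) alone gives x_42 = 0.
(x_43) alone gives x_43 = 1.
But (~x_43) is also a unit clause — contradiction.
Backtrack on x_22: now try x_22 = 0.
(x_23) alone gives x_23 = 1.
(~x_13) alone gives x_13 = 0.
(~x_33) alone gives x_33 = 0.
(x_32) alone gives x_32 = 1.
(~x_12) alone gives x_12 = 0.
(~x_42) alone gives x_42 = 0.
(x_43) alone gives x_43 = 1.
But (~x_43) is also a unit clause — contradiction.
Either choice for x_22 ends in contradiction.
Either choice for x_11 ends in contradiction.

UNSATISFIABLE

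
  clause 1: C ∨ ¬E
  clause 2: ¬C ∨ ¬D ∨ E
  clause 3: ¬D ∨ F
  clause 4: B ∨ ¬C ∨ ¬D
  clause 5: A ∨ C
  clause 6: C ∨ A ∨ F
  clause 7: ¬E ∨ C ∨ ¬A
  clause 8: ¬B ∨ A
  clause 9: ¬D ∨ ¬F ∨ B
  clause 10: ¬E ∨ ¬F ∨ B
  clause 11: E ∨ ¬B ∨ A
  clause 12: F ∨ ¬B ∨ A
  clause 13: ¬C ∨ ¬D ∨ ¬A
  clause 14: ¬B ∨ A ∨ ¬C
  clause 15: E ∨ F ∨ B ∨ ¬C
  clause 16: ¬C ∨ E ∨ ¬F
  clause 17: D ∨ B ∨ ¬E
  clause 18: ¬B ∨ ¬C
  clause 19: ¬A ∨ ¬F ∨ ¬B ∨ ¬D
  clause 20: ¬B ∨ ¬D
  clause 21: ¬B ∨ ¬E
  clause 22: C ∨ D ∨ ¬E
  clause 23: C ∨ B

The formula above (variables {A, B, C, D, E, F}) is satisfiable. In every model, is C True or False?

Suppose C = True.
(¬B) alone gives B = False.
(¬D) alone gives D = False.
(¬E) alone gives E = False.
(F) alone gives F = True.
Now (¬F) is unsatisfied and unit — conflict.
So every satisfying assignment has C = False.

False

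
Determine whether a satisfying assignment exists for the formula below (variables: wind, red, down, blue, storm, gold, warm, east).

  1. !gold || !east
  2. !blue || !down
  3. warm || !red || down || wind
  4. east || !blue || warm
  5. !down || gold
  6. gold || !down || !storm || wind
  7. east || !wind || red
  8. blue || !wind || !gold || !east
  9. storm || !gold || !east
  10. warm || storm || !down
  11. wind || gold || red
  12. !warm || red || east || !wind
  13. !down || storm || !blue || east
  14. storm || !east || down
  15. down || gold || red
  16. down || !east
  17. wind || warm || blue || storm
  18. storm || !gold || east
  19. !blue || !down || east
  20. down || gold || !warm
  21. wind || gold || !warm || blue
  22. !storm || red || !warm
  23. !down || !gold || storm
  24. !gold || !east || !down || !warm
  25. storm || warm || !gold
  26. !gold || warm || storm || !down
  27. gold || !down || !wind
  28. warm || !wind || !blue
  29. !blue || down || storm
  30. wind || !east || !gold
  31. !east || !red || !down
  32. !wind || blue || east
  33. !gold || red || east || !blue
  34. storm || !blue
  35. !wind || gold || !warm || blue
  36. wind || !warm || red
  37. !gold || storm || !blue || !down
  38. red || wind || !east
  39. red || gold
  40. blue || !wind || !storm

Suppose gold = true.
From the singleton clause (!east), east = false.
From the singleton clause (storm), storm = true.
Suppose blue = false.
From the singleton clause (!wind), wind = false.
Suppose red = false.
From the singleton clause (!warm), warm = false.
All clauses hold; down can take either value.
A satisfying assignment: wind ↦ false, red ↦ false, down ↦ true, blue ↦ false, storm ↦ true, gold ↦ true, warm ↦ false, east ↦ false.

Satisfiable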